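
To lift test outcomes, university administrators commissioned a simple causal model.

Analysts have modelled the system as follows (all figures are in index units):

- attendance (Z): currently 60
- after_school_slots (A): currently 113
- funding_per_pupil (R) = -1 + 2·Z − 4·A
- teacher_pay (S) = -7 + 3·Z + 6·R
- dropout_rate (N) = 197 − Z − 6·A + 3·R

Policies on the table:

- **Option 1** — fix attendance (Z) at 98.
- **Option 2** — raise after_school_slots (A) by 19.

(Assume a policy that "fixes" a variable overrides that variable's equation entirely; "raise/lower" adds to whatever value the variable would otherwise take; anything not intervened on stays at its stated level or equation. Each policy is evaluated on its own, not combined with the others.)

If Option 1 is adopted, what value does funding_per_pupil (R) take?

Option 1 (Z := 98):
  Z = 98
  A = 113
  R = -1 + 2·98 − 4·113 = -257

-257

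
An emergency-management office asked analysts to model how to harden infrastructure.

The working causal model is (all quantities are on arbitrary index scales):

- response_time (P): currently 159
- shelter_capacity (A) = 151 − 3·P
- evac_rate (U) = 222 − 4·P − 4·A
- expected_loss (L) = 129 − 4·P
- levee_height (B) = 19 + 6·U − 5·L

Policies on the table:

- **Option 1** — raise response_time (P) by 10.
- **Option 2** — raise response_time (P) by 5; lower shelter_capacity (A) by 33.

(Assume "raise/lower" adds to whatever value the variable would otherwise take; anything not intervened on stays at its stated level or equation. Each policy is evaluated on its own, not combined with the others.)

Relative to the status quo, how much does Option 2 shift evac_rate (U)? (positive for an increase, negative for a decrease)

172

Baseline:
  P = 159
  A = 151 − 3·159 = -326
  U = 222 − 4·159 − 4·(-326) = 890
Option 2 (P + 5, A − 33):
  P = 159 + 5 = 164
  A = 151 − 3·164 (−33 from intervention) = -374
  U = 222 − 4·164 − 4·(-374) = 1062
Change in U: 1062 − 890 = 172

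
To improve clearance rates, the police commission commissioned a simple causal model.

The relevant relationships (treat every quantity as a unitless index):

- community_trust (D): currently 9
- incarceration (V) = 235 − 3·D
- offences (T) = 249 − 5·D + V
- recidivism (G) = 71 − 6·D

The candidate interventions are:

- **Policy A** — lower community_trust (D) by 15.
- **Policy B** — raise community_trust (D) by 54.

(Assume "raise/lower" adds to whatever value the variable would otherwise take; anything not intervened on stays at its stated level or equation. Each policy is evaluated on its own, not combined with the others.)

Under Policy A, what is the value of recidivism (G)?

107

Policy A (D − 15):
  D = 9 − 15 = -6
  G = 71 − 6·(-6) = 107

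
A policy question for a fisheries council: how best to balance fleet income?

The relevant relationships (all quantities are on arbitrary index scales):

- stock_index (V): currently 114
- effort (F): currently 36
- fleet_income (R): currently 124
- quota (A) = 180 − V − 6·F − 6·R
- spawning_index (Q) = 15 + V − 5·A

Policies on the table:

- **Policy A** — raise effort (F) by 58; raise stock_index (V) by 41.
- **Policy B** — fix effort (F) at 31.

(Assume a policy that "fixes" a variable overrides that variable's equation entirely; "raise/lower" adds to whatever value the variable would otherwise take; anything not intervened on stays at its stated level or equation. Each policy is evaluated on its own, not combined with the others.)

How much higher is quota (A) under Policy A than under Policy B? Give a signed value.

Policy A (F + 58, V + 41):
  V = 114 + 41 = 155
  F = 36 + 58 = 94
  R = 124
  A = 180 − 155 − 6·94 − 6·124 = -1283
Policy B (F := 31):
  V = 114
  F = 31
  R = 124
  A = 180 − 114 − 6·31 − 6·124 = -864
A: -1283 − (-864) = -419

-419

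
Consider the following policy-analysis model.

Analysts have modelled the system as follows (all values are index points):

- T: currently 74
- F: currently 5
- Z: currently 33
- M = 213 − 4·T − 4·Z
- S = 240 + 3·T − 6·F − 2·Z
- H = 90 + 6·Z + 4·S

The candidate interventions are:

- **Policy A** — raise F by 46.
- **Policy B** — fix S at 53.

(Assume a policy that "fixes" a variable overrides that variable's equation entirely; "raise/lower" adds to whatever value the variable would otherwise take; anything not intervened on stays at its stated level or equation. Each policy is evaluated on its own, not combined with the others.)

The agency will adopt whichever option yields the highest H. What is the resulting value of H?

648

Policy A (F + 46):
  T = 74
  F = 5 + 46 = 51
  Z = 33
  S = 240 + 3·74 − 6·51 − 2·33 = 90
  H = 90 + 6·33 + 4·90 = 648
Policy B (S := 53):
  T = 74
  F = 5
  Z = 33
  S = 53
  H = 90 + 6·33 + 4·53 = 500
Comparing — Policy A: H=648, Policy B: H=500. Highest is 648 (Policy A).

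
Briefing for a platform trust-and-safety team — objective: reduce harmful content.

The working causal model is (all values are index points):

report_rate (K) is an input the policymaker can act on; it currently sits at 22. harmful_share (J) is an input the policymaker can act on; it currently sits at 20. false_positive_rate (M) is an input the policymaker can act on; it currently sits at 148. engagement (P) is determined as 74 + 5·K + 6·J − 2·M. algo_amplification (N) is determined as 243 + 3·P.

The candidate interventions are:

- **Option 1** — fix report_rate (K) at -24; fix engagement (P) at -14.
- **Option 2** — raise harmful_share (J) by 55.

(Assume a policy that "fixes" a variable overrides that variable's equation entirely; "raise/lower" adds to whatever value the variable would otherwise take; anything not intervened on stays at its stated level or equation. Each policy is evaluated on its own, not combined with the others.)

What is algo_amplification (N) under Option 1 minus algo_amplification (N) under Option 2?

-1056

Option 1 (K := -24, P := -14):
  K = -24
  J = 20
  M = 148
  P = -14
  N = 243 + 3·(-14) = 201
Option 2 (J + 55):
  K = 22
  J = 20 + 55 = 75
  M = 148
  P = 74 + 5·22 + 6·75 − 2·148 = 338
  N = 243 + 3·338 = 1257
N: 201 − 1257 = -1056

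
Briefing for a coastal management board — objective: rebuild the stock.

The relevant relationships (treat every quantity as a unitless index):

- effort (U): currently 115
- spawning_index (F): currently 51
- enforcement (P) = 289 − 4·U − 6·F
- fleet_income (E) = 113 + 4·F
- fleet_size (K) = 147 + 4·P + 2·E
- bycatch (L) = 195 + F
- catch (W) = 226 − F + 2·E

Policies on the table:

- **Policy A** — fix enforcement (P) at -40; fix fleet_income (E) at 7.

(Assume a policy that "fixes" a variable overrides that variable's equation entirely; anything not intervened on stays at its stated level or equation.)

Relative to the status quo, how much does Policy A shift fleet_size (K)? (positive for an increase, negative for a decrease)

Baseline:
  U = 115
  F = 51
  P = 289 − 4·115 − 6·51 = -477
  E = 113 + 4·51 = 317
  K = 147 + 4·(-477) + 2·317 = -1127
Policy A (P := -40, E := 7):
  U = 115
  F = 51
  P = -40
  E = 7
  K = 147 + 4·(-40) + 2·7 = 1
Change in K: 1 − (-1127) = 1128

1128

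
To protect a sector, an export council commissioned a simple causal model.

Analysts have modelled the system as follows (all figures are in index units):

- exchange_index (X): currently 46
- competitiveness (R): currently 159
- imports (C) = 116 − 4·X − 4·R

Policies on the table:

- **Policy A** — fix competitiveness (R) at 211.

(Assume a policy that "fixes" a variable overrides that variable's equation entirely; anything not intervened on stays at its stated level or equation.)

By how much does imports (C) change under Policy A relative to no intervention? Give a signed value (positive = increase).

Baseline:
  X = 46
  R = 159
  C = 116 − 4·46 − 4·159 = -704
Policy A (R := 211):
  X = 46
  R = 211
  C = 116 − 4·46 − 4·211 = -912
Change in C: -912 − (-704) = -208

-208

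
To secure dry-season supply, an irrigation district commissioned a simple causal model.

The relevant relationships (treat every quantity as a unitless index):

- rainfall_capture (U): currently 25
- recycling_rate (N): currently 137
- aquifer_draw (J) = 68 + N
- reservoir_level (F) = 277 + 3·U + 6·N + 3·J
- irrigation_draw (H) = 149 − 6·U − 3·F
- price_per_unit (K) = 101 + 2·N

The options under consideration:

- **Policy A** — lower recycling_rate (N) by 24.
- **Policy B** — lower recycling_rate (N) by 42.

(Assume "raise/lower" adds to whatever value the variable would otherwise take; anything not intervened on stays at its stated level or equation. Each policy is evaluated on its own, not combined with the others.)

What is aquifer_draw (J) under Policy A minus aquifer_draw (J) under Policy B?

Policy A (N − 24):
  N = 137 − 24 = 113
  J = 68 + 113 = 181
Policy B (N − 42):
  N = 137 − 42 = 95
  J = 68 + 95 = 163
J: 181 − 163 = 18

18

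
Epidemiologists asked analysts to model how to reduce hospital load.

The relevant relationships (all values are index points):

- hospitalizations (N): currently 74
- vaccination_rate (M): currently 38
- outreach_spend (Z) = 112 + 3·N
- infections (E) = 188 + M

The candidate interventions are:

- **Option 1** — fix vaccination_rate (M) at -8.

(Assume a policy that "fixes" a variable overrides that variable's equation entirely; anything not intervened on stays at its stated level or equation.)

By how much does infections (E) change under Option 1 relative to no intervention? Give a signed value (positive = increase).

-46

Baseline:
  M = 38
  E = 188 + 38 = 226
Option 1 (M := -8):
  M = -8
  E = 188 + (-8) = 180
Change in E: 180 − 226 = -46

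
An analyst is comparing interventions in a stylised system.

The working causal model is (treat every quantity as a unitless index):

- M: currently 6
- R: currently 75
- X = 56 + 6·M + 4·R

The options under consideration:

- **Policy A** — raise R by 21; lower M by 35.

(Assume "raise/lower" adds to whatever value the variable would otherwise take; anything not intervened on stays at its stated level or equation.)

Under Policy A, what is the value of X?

Policy A (R + 21, M − 35):
  M = 6 − 35 = -29
  R = 75 + 21 = 96
  X = 56 + 6·(-29) + 4·96 = 266

266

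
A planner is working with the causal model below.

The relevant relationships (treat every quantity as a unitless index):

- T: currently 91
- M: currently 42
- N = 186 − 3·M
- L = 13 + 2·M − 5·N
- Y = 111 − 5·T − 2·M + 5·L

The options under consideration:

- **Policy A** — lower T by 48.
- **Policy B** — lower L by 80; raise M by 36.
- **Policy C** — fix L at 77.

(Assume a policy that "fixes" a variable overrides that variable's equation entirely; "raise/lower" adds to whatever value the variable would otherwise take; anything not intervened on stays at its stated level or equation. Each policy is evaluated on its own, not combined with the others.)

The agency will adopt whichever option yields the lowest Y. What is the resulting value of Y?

Policy A (T − 48):
  T = 91 − 48 = 43
  M = 42
  N = 186 − 3·42 = 60
  L = 13 + 2·42 − 5·60 = -203
  Y = 111 − 5·43 − 2·42 + 5·(-203) = -1203
Policy B (L − 80, M + 36):
  T = 91
  M = 42 + 36 = 78
  N = 186 − 3·78 = -48
  L = 13 + 2·78 − 5·(-48) (−80 from intervention) = 329
  Y = 111 − 5·91 − 2·78 + 5·329 = 1145
Policy C (L := 77):
  T = 91
  M = 42
  N = 186 − 3·42 = 60
  L = 77
  Y = 111 − 5·91 − 2·42 + 5·77 = -43
Comparing — Policy A: Y=-1203, Policy B: Y=1145, Policy C: Y=-43. Lowest is -1203 (Policy A).

-1203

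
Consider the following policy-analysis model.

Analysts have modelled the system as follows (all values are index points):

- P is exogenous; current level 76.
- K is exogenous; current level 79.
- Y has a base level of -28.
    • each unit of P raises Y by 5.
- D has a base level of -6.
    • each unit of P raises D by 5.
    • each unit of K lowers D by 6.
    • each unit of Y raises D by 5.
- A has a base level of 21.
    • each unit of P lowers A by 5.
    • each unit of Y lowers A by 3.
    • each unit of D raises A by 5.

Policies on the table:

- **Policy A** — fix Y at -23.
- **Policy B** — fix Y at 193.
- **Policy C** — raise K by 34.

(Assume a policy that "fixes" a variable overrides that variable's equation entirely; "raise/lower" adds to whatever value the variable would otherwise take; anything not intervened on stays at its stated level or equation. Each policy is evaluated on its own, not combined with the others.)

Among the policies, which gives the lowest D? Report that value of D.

Policy A (Y := -23):
  P = 76
  K = 79
  Y = -23
  D = -6 + 5·76 − 6·79 + 5·(-23) = -215
Policy B (Y := 193):
  P = 76
  K = 79
  Y = 193
  D = -6 + 5·76 − 6·79 + 5·193 = 865
Policy C (K + 34):
  P = 76
  K = 79 + 34 = 113
  Y = -28 + 5·76 = 352
  D = -6 + 5·76 − 6·113 + 5·352 = 1456
Comparing — Policy A: D=-215, Policy B: D=865, Policy C: D=1456. Lowest is -215 (Policy A).

-215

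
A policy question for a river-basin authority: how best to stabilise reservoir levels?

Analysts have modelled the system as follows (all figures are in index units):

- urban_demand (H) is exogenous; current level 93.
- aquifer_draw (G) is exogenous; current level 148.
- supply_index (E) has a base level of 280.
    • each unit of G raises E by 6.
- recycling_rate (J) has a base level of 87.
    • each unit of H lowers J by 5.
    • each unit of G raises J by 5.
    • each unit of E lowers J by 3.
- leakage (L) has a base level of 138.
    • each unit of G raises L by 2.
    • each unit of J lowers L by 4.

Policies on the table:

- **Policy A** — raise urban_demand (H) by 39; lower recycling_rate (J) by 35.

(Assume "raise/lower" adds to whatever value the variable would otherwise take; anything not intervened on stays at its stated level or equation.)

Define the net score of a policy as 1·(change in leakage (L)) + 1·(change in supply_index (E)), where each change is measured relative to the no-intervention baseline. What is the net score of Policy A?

Baseline:
  H = 93
  G = 148
  E = 280 + 6·148 = 1168
  J = 87 − 5·93 + 5·148 − 3·1168 = -3142
  L = 138 + 2·148 − 4·(-3142) = 13002
Policy A (H + 39, J − 35):
  H = 93 + 39 = 132
  G = 148
  E = 280 + 6·148 = 1168
  J = 87 − 5·132 + 5·148 − 3·1168 (−35 from intervention) = -3372
  L = 138 + 2·148 − 4·(-3372) = 13922
ΔL = 13922 − 13002 = 920; ΔE = 1168 − 1168 = 0
Score = 1·920 + 1·0 = 920

920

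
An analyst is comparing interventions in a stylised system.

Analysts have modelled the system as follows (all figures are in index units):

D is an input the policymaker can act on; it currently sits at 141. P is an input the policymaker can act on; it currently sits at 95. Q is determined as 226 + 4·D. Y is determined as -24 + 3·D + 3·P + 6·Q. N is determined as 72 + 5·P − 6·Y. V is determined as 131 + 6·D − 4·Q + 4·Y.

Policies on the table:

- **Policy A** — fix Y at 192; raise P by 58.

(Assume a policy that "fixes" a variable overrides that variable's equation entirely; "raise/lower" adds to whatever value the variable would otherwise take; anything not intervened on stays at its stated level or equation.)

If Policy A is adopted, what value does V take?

Policy A (Y := 192, P + 58):
  D = 141
  P = 95 + 58 = 153
  Q = 226 + 4·141 = 790
  Y = 192
  V = 131 + 6·141 − 4·790 + 4·192 = -1415

-1415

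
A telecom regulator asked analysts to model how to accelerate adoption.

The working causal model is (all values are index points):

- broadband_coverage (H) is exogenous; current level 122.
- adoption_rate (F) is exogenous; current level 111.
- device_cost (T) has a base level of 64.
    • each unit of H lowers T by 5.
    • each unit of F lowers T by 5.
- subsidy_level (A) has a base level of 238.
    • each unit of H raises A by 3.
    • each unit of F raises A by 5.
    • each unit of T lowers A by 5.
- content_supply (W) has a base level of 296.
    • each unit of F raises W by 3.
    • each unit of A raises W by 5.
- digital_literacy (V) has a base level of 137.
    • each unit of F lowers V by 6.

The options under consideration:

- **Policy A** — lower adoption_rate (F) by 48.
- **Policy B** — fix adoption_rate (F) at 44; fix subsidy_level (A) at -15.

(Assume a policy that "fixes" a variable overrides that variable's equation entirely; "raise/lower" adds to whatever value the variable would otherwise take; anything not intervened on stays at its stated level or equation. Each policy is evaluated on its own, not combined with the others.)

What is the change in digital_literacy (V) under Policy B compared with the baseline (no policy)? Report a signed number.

402

Baseline:
  F = 111
  V = 137 − 6·111 = -529
Policy B (F := 44, A := -15):
  F = 44
  V = 137 − 6·44 = -127
Change in V: -127 − (-529) = 402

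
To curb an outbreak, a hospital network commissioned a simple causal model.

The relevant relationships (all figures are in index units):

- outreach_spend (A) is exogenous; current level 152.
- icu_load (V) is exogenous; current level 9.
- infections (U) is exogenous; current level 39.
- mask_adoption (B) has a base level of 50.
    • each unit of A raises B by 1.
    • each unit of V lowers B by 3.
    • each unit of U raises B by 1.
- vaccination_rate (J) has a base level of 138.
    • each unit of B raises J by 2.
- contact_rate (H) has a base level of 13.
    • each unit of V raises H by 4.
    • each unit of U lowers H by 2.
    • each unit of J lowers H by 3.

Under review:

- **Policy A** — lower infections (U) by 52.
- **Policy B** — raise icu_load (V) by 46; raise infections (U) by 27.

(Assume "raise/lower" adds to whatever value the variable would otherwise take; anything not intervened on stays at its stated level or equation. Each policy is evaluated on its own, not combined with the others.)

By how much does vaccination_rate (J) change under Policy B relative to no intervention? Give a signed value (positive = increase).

-222

Baseline:
  A = 152
  V = 9
  U = 39
  B = 50 + 152 − 3·9 + 39 = 214
  J = 138 + 2·214 = 566
Policy B (V + 46, U + 27):
  A = 152
  V = 9 + 46 = 55
  U = 39 + 27 = 66
  B = 50 + 152 − 3·55 + 66 = 103
  J = 138 + 2·103 = 344
Change in J: 344 − 566 = -222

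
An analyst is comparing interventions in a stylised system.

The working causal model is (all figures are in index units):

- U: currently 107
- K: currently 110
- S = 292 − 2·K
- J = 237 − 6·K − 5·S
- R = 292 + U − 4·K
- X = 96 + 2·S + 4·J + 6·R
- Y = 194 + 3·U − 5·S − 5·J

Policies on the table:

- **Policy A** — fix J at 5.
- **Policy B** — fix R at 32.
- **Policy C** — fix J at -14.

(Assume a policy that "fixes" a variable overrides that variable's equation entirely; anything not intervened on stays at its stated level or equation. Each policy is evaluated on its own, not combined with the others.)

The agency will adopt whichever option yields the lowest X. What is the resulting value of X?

-2700

Policy A (J := 5):
  U = 107
  K = 110
  S = 292 − 2·110 = 72
  J = 5
  R = 292 + 107 − 4·110 = -41
  X = 96 + 2·72 + 4·5 + 6·(-41) = 14
Policy B (R := 32):
  U = 107
  K = 110
  S = 292 − 2·110 = 72
  J = 237 − 6·110 − 5·72 = -783
  R = 32
  X = 96 + 2·72 + 4·(-783) + 6·32 = -2700
Policy C (J := -14):
  U = 107
  K = 110
  S = 292 − 2·110 = 72
  J = -14
  R = 292 + 107 − 4·110 = -41
  X = 96 + 2·72 + 4·(-14) + 6·(-41) = -62
Comparing — Policy A: X=14, Policy B: X=-2700, Policy C: X=-62. Lowest is -2700 (Policy B).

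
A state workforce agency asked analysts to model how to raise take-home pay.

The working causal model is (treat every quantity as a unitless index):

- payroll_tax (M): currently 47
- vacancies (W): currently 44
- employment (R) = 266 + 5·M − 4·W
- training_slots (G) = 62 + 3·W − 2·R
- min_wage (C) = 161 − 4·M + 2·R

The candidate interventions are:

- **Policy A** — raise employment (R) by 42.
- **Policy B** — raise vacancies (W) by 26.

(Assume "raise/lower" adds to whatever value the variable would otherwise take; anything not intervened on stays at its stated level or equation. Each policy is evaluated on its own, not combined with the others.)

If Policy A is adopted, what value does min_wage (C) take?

Policy A (R + 42):
  M = 47
  W = 44
  R = 266 + 5·47 − 4·44 (+42 from intervention) = 367
  C = 161 − 4·47 + 2·367 = 707

707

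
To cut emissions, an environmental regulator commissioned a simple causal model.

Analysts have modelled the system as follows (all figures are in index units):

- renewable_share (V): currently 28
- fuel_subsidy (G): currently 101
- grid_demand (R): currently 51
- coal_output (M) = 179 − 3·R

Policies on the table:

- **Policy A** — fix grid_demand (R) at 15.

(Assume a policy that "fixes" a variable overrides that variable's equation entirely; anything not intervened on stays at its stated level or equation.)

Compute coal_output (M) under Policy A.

134

Policy A (R := 15):
  R = 15
  M = 179 − 3·15 = 134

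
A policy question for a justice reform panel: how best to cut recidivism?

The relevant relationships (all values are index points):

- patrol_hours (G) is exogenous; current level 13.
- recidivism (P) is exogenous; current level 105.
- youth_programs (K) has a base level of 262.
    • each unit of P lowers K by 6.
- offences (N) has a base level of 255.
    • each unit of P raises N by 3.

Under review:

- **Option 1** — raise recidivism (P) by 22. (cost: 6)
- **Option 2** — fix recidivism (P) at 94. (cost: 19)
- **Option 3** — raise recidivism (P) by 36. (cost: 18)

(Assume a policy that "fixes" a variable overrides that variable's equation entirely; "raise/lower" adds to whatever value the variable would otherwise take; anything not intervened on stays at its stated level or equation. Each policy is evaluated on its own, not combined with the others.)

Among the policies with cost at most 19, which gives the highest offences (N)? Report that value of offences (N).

678

Option 1 (P + 22):
  P = 105 + 22 = 127
  N = 255 + 3·127 = 636
Option 2 (P := 94):
  P = 94
  N = 255 + 3·94 = 537
Option 3 (P + 36):
  P = 105 + 36 = 141
  N = 255 + 3·141 = 678
Comparing — Option 1: N=636, Option 2: N=537, Option 3: N=678. Highest is 678 (Option 3).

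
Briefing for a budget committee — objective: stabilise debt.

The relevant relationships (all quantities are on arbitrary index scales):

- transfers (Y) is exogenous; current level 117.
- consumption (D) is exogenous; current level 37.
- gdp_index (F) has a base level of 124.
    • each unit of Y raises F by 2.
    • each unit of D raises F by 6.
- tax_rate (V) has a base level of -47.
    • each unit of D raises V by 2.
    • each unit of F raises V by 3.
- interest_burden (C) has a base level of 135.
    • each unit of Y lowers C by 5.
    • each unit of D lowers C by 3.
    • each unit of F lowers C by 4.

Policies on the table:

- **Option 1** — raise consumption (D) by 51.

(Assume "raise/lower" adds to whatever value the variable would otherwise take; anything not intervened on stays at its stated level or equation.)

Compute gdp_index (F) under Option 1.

Option 1 (D + 51):
  Y = 117
  D = 37 + 51 = 88
  F = 124 + 2·117 + 6·88 = 886

886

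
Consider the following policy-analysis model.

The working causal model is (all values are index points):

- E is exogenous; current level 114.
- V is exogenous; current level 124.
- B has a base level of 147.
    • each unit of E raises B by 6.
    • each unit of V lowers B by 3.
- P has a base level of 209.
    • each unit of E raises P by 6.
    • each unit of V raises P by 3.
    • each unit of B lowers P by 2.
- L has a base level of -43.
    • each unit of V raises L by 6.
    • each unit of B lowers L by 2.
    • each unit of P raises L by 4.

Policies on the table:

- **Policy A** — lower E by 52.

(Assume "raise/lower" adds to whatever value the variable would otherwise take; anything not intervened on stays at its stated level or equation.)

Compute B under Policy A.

147

Policy A (E − 52):
  E = 114 − 52 = 62
  V = 124
  B = 147 + 6·62 − 3·124 = 147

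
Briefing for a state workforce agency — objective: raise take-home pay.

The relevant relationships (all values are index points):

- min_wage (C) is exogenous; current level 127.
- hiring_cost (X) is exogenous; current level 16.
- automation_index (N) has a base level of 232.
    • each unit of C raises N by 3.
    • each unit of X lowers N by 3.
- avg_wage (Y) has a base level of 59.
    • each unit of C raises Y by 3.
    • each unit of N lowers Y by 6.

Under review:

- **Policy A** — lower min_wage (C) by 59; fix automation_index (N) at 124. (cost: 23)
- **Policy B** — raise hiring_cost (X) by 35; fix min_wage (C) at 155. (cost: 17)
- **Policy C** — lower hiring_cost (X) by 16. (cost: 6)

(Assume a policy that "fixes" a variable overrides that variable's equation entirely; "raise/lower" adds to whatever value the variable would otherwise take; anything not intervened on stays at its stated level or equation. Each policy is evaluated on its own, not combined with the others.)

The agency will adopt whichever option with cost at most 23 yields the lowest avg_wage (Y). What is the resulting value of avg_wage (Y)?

Policy A (C − 59, N := 124):
  C = 127 − 59 = 68
  X = 16
  N = 124
  Y = 59 + 3·68 − 6·124 = -481
Policy B (X + 35, C := 155):
  C = 155
  X = 16 + 35 = 51
  N = 232 + 3·155 − 3·51 = 544
  Y = 59 + 3·155 − 6·544 = -2740
Policy C (X − 16):
  C = 127
  X = 16 − 16 = 0
  N = 232 + 3·127 − 3·0 = 613
  Y = 59 + 3·127 − 6·613 = -3238
Comparing — Policy A: Y=-481, Policy B: Y=-2740, Policy C: Y=-3238. Lowest is -3238 (Policy C).

-3238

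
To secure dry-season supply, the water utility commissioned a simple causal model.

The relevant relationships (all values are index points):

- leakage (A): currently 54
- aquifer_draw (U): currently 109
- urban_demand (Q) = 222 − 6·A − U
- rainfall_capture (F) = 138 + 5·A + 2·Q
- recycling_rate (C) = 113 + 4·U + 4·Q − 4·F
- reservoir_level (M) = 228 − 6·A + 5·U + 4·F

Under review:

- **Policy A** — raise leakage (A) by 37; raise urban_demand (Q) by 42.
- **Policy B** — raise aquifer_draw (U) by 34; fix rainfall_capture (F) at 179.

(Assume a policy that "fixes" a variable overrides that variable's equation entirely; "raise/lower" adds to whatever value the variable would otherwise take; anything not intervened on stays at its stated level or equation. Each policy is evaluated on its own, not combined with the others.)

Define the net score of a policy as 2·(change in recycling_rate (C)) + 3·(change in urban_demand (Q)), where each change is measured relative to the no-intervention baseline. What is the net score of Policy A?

-580

Baseline:
  A = 54
  U = 109
  Q = 222 − 6·54 − 109 = -211
  F = 138 + 5·54 + 2·(-211) = -14
  C = 113 + 4·109 + 4·(-211) − 4·(-14) = -239
Policy A (A + 37, Q + 42):
  A = 54 + 37 = 91
  U = 109
  Q = 222 − 6·91 − 109 (+42 from intervention) = -391
  F = 138 + 5·91 + 2·(-391) = -189
  C = 113 + 4·109 + 4·(-391) − 4·(-189) = -259
ΔC = -259 − (-239) = -20; ΔQ = -391 − (-211) = -180
Score = 2·(-20) + 3·(-180) = -580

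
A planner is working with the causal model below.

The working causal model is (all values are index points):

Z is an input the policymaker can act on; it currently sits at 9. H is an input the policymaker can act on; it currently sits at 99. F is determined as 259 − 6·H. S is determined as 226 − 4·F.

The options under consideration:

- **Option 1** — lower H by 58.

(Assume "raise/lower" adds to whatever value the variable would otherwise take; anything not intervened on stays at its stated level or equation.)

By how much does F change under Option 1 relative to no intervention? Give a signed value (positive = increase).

348

Baseline:
  H = 99
  F = 259 − 6·99 = -335
Option 1 (H − 58):
  H = 99 − 58 = 41
  F = 259 − 6·41 = 13
Change in F: 13 − (-335) = 348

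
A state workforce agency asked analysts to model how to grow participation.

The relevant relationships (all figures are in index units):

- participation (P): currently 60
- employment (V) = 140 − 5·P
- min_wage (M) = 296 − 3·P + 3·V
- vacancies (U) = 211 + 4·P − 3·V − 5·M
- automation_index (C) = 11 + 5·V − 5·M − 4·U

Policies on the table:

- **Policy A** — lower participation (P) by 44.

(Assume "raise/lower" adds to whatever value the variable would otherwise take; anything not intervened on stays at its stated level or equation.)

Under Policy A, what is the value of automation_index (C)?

6351

Policy A (P − 44):
  P = 60 − 44 = 16
  V = 140 − 5·16 = 60
  M = 296 − 3·16 + 3·60 = 428
  U = 211 + 4·16 − 3·60 − 5·428 = -2045
  C = 11 + 5·60 − 5·428 − 4·(-2045) = 6351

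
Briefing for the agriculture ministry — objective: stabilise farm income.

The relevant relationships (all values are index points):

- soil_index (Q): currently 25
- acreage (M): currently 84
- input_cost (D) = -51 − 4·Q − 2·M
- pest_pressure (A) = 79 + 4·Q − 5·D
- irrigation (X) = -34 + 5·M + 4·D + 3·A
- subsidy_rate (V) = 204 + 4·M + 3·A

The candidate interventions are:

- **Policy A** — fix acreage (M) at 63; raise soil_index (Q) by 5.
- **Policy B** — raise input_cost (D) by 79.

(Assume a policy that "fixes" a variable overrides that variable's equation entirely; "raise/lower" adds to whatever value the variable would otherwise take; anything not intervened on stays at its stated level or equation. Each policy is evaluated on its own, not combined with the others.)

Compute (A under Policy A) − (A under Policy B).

Policy A (M := 63, Q + 5):
  Q = 25 + 5 = 30
  M = 63
  D = -51 − 4·30 − 2·63 = -297
  A = 79 + 4·30 − 5·(-297) = 1684
Policy B (D + 79):
  Q = 25
  M = 84
  D = -51 − 4·25 − 2·84 (+79 from intervention) = -240
  A = 79 + 4·25 − 5·(-240) = 1379
A: 1684 − 1379 = 305

305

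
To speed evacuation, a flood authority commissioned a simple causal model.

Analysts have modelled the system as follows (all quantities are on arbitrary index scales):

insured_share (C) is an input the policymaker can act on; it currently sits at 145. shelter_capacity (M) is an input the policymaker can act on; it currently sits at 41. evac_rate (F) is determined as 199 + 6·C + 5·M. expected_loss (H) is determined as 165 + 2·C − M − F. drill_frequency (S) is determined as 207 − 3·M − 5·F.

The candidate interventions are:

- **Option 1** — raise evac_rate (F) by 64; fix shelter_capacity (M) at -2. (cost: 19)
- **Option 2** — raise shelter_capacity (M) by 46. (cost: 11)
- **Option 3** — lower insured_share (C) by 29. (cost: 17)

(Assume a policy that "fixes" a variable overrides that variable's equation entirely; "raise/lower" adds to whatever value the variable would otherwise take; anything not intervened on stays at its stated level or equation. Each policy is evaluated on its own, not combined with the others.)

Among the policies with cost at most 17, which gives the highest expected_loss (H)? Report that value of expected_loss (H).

-744

Option 2 (M + 46):
  C = 145
  M = 41 + 46 = 87
  F = 199 + 6·145 + 5·87 = 1504
  H = 165 + 2·145 − 87 − 1504 = -1136
Option 3 (C − 29):
  C = 145 − 29 = 116
  M = 41
  F = 199 + 6·116 + 5·41 = 1100
  H = 165 + 2·116 − 41 − 1100 = -744
Comparing — Option 2: H=-1136, Option 3: H=-744. Highest is -744 (Option 3).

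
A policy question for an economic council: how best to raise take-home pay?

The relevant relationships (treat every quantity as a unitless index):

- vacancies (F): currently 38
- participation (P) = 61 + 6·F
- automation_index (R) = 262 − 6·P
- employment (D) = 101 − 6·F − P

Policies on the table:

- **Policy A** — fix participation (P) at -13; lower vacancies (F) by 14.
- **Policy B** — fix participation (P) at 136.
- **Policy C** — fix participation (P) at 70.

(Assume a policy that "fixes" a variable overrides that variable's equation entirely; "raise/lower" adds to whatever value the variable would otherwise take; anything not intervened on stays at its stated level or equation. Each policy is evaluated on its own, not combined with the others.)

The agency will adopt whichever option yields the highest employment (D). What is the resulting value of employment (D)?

-30

Policy A (P := -13, F − 14):
  F = 38 − 14 = 24
  P = -13
  D = 101 − 6·24 − (-13) = -30
Policy B (P := 136):
  F = 38
  P = 136
  D = 101 − 6·38 − 136 = -263
Policy C (P := 70):
  F = 38
  P = 70
  D = 101 − 6·38 − 70 = -197
Comparing — Policy A: D=-30, Policy B: D=-263, Policy C: D=-197. Highest is -30 (Policy A).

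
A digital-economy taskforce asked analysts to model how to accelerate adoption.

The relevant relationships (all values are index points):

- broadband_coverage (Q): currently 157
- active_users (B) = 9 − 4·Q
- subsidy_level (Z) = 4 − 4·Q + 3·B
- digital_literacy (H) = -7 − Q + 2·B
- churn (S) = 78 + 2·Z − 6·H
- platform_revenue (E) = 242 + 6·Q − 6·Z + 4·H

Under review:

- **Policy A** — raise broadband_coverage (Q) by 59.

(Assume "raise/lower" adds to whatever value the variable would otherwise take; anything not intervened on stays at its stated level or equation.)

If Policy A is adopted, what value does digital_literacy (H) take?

Policy A (Q + 59):
  Q = 157 + 59 = 216
  B = 9 − 4·216 = -855
  H = -7 − 216 + 2·(-855) = -1933

-1933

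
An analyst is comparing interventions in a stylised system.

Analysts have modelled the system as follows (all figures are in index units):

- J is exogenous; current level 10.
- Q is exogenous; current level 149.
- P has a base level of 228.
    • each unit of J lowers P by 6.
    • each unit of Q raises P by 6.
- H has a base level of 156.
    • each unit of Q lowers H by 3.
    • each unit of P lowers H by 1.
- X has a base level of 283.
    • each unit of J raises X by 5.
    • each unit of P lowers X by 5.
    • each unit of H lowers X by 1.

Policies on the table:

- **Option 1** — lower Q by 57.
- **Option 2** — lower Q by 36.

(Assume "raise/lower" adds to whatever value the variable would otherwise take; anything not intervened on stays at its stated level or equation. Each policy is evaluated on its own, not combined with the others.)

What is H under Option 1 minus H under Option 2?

Option 1 (Q − 57):
  J = 10
  Q = 149 − 57 = 92
  P = 228 − 6·10 + 6·92 = 720
  H = 156 − 3·92 − 720 = -840
Option 2 (Q − 36):
  J = 10
  Q = 149 − 36 = 113
  P = 228 − 6·10 + 6·113 = 846
  H = 156 − 3·113 − 846 = -1029
H: -840 − (-1029) = 189

189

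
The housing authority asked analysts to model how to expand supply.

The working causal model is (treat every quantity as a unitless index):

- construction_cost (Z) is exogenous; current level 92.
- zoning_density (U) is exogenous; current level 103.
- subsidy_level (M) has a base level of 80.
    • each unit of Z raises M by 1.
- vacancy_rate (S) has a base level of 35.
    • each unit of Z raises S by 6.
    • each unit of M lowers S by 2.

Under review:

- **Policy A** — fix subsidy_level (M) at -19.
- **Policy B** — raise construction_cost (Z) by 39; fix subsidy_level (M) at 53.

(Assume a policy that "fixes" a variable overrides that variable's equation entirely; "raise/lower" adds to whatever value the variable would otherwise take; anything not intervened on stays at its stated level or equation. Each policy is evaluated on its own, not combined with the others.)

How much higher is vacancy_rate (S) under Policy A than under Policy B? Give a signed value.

Policy A (M := -19):
  Z = 92
  M = -19
  S = 35 + 6·92 − 2·(-19) = 625
Policy B (Z + 39, M := 53):
  Z = 92 + 39 = 131
  M = 53
  S = 35 + 6·131 − 2·53 = 715
S: 625 − 715 = -90

-90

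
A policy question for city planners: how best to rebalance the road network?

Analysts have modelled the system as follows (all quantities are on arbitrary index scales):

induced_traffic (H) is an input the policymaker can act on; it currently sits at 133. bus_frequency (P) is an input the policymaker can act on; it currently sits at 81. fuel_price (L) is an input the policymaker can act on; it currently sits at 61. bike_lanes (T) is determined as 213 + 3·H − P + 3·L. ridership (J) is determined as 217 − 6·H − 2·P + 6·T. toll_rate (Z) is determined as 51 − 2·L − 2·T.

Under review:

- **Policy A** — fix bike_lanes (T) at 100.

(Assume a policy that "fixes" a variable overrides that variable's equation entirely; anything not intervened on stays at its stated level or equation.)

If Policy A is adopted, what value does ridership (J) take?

Policy A (T := 100):
  H = 133
  P = 81
  L = 61
  T = 100
  J = 217 − 6·133 − 2·81 + 6·100 = -143

-143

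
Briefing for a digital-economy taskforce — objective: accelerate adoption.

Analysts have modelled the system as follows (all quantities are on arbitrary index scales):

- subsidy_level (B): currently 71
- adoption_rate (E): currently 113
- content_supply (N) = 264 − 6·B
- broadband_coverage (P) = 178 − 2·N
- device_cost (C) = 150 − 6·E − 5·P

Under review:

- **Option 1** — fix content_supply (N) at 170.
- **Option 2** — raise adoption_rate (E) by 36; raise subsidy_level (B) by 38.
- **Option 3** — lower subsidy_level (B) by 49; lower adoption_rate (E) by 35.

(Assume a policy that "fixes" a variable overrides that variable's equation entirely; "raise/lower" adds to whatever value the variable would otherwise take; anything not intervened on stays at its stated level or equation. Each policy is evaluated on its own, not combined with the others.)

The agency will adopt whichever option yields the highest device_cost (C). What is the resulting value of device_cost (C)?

Option 1 (N := 170):
  B = 71
  E = 113
  N = 170
  P = 178 − 2·170 = -162
  C = 150 − 6·113 − 5·(-162) = 282
Option 2 (E + 36, B + 38):
  B = 71 + 38 = 109
  E = 113 + 36 = 149
  N = 264 − 6·109 = -390
  P = 178 − 2·(-390) = 958
  C = 150 − 6·149 − 5·958 = -5534
Option 3 (B − 49, E − 35):
  B = 71 − 49 = 22
  E = 113 − 35 = 78
  N = 264 − 6·22 = 132
  P = 178 − 2·132 = -86
  C = 150 − 6·78 − 5·(-86) = 112
Comparing — Option 1: C=282, Option 2: C=-5534, Option 3: C=112. Highest is 282 (Option 1).

282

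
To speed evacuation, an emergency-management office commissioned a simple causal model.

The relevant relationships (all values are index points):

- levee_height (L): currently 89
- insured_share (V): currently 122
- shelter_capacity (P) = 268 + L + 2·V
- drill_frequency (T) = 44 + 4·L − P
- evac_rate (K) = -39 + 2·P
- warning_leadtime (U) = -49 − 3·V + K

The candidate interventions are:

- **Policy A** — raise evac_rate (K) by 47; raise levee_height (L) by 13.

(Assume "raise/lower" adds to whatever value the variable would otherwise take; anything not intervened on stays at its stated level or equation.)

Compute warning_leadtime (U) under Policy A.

821

Policy A (K + 47, L + 13):
  L = 89 + 13 = 102
  V = 122
  P = 268 + 102 + 2·122 = 614
  K = -39 + 2·614 (+47 from intervention) = 1236
  U = -49 − 3·122 + 1236 = 821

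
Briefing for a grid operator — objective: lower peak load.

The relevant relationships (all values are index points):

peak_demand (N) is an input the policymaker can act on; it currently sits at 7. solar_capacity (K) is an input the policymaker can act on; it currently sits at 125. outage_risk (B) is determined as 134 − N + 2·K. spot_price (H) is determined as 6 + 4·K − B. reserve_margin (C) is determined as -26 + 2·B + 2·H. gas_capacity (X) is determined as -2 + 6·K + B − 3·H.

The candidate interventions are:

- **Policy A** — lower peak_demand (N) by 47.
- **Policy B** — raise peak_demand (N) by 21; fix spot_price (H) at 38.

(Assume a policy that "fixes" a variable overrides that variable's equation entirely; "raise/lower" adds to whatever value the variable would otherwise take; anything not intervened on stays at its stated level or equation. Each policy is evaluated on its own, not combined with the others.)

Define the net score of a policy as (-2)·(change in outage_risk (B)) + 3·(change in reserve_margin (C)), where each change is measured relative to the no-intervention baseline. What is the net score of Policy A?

-94

Baseline:
  N = 7
  K = 125
  B = 134 − 7 + 2·125 = 377
  H = 6 + 4·125 − 377 = 129
  C = -26 + 2·377 + 2·129 = 986
Policy A (N − 47):
  N = 7 − 47 = -40
  K = 125
  B = 134 − (-40) + 2·125 = 424
  H = 6 + 4·125 − 424 = 82
  C = -26 + 2·424 + 2·82 = 986
ΔB = 424 − 377 = 47; ΔC = 986 − 986 = 0
Score = (-2)·47 + 3·0 = -94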